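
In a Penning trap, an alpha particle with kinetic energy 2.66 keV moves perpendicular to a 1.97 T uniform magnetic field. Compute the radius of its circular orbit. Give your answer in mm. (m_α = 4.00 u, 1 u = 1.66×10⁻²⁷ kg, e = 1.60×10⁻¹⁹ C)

Convert the energy: K = 2.66 keV = 4.26×10^-16 J.
v = √(2K/m) = √(2·4.26×10^-16/6.64×10^-27) = 3.58×10^5 m/s.
r = mv/(qB) = (6.64×10^-27)(3.58×10^5) / [(2×1.60×10^-19)(1.97)] = 3.77×10^-3 m.

r ≈ 3.77 mm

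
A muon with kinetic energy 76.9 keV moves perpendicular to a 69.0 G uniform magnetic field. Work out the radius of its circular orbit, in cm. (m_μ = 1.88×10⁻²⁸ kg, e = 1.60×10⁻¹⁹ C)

r ≈ 195 cm

Convert the energy: K = 76.9 keV = 1.23×10^-14 J.
v = √(2K/m) = √(2·1.23×10^-14/1.88×10^-28) = 1.14×10^7 m/s.
r = mv/(qB) = (1.88×10^-28)(1.14×10^7) / [(1×1.60×10^-19)(6.90×10^-3)] = 1.95 m.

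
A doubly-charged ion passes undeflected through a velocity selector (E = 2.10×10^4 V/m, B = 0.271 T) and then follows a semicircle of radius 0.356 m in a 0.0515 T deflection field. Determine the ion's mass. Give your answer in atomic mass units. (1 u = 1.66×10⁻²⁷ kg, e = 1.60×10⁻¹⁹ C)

v = E/B₁ = 7.75×10^4 m/s.
From r = mv/(qB₂), m = qB₂r/v = (2×1.60×10^-19)(0.0515)(0.356) / (7.75×10^4) = 7.57×10^-26 kg.
In atomic mass units: m = 7.57×10^-26 / 1.66×10^-27 = 45.6 u.

m ≈ 45.6 u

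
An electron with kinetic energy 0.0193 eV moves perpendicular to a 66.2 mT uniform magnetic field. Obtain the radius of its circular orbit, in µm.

Convert the energy: K = 0.0193 eV = 3.09×10^-21 J.
v = √(2K/m) = √(2·3.09×10^-21/9.11×10^-31) = 8.23×10^4 m/s.
r = mv/(qB) = (9.11×10^-31)(8.23×10^4) / [(1×1.60×10^-19)(0.0662)] = 7.08×10^-6 m.

r ≈ 7.08 µm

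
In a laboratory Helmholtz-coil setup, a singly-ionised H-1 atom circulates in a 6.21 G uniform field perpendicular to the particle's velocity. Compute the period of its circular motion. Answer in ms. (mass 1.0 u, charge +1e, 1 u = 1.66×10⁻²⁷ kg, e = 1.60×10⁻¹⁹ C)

The cyclotron period is independent of speed: T = 2πm/(qB).
T = 2π(1.66×10^-27) / [(1×1.60×10^-19)(6.21×10^-4)] = 1.05×10^-4 s.

T ≈ 0.105 ms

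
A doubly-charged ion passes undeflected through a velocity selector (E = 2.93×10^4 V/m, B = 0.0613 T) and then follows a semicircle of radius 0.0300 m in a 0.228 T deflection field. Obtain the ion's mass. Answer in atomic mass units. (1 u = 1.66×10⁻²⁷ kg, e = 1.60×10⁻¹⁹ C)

m ≈ 2.76 u

v = E/B₁ = 4.78×10^5 m/s.
From r = mv/(qB₂), m = qB₂r/v = (2×1.60×10^-19)(0.228)(0.0300) / (4.78×10^5) = 4.58×10^-27 kg.
In atomic mass units: m = 4.58×10^-27 / 1.66×10^-27 = 2.76 u.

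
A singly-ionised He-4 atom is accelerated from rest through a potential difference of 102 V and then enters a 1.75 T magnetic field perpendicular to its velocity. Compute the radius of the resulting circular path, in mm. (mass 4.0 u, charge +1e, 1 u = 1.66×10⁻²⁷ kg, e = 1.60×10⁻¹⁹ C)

r ≈ 1.66 mm

The kinetic energy gained is K = qV = (1×1.60×10^-19)(102) = 1.63×10^-17 J.
v = √(2K/m) = 7.01×10^4 m/s.
r = mv/(qB) = (6.64×10^-27)(7.01×10^4) / [(1×1.60×10^-19)(1.75)] = 1.66×10^-3 m.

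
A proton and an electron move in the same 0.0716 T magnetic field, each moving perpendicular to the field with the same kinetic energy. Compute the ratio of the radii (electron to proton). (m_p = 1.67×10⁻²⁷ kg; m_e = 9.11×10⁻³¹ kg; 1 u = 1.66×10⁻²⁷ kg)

r = √(2mK)/(qB) ⇒ at equal K, r ∝ √m/q.
r_{electron}/r_{proton} = 0.0234.

ratio ≈ 0.0234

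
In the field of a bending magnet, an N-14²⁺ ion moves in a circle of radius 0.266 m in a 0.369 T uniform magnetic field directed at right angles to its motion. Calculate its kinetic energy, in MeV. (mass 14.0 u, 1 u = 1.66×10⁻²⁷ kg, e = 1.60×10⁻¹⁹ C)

v = qBr/m = (2×1.60×10^-19)(0.369)(0.266) / (2.32×10^-26) = 1.35×10^6 m/s.
K = ½mv² = 0.5·(2.32×10^-26)·(1.35×10^6)² = 2.12×10^-14 J = 0.133 MeV.

K ≈ 0.133 MeV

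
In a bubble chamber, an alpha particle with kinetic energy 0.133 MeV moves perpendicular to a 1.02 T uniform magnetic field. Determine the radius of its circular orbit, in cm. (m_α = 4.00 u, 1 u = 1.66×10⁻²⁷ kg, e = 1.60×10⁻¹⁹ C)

Convert the energy: K = 0.133 MeV = 2.13×10^-14 J.
v = √(2K/m) = √(2·2.13×10^-14/6.64×10^-27) = 2.53×10^6 m/s.
r = mv/(qB) = (6.64×10^-27)(2.53×10^6) / [(2×1.60×10^-19)(1.02)] = 0.0515 m.

r ≈ 5.15 cm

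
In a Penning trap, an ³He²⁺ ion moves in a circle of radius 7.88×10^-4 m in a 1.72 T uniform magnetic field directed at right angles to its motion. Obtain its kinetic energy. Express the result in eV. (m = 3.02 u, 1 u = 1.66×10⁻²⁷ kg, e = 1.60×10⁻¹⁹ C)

K ≈ 117 eV

v = qBr/m = (2×1.60×10^-19)(1.72)(7.88×10^-4) / (5.01×10^-27) = 8.65×10^4 m/s.
K = ½mv² = 0.5·(5.01×10^-27)·(8.65×10^4)² = 1.88×10^-17 J = 117 eV.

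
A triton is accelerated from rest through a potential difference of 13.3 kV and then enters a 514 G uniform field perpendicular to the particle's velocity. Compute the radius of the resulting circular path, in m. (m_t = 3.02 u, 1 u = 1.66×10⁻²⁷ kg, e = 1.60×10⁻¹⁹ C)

r ≈ 0.562 m

The kinetic energy gained is K = qV = (1×1.60×10^-19)(1.33×10^4) = 2.13×10^-15 J.
v = √(2K/m) = 9.21×10^5 m/s.
r = mv/(qB) = (5.01×10^-27)(9.21×10^5) / [(1×1.60×10^-19)(0.0514)] = 0.562 m.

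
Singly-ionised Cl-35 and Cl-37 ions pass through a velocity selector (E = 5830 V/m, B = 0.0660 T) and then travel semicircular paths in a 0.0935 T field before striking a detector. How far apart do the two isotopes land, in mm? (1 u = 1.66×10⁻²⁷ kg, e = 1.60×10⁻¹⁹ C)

Δd ≈ 39.2 mm

Both emerge at v = E/B₁ = 8.83×10^4 m/s.
r = mv/(qB₂), so r₁ = 0.3431 m and r₂ = 0.3627 m, giving Δr = 0.0196 m.
After a semicircle each ion lands a diameter 2r from the entry slit, so the separation is 2Δr = 0.0392 m.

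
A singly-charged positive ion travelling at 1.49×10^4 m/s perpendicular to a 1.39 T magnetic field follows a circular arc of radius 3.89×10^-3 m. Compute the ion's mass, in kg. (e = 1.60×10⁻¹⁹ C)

m ≈ 5.81×10^-26 kg

qvB = mv²/r ⇒ m = qBr/v.
m = (1×1.60×10^-19)(1.39)(3.89×10^-3) / (1.49×10^4) = 5.81×10^-26 kg.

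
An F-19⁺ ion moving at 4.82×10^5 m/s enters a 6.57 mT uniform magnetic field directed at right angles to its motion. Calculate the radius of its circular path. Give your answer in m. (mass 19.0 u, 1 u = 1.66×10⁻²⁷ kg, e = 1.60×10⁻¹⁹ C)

r ≈ 14.5 m

The magnetic force provides the centripetal force: qvB = mv²/r, so r = mv/(qB).
r = (3.15×10^-26 kg)(4.82×10^5 m/s) / [(1×1.60×10^-19 C)(6.57×10^-3 T)] = 14.5 m.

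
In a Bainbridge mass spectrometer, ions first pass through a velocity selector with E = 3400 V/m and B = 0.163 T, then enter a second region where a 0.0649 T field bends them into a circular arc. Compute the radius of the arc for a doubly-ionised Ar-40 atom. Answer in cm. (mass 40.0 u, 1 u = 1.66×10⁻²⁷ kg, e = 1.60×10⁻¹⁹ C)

r ≈ 6.67 cm

The selector passes v = E/B = 3400/0.163 = 2.09×10^4 m/s.
In the deflection region, r = mv/(qB₂) = (6.64×10^-26)(2.09×10^4) / [(2×1.60×10^-19)(0.0649)] = 0.0667 m.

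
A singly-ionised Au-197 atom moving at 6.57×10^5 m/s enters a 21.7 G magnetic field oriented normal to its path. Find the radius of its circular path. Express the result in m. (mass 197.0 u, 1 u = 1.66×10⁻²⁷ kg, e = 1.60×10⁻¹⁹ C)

r ≈ 619 m

The magnetic force provides the centripetal force: qvB = mv²/r, so r = mv/(qB).
r = (3.27×10^-25 kg)(6.57×10^5 m/s) / [(1×1.60×10^-19 C)(2.17×10^-3 T)] = 619 m.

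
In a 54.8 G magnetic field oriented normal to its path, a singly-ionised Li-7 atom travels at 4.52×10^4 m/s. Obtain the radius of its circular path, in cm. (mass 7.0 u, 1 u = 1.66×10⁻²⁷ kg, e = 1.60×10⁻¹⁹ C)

r ≈ 59.9 cm

The magnetic force provides the centripetal force: qvB = mv²/r, so r = mv/(qB).
r = (1.16×10^-26 kg)(4.52×10^4 m/s) / [(1×1.60×10^-19 C)(5.48×10^-3 T)] = 0.599 m.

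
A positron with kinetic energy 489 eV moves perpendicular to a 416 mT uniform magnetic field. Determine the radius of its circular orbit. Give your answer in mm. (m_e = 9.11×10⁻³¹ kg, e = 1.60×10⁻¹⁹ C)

r ≈ 0.179 mm

Convert the energy: K = 489 eV = 7.82×10^-17 J.
v = √(2K/m) = √(2·7.82×10^-17/9.11×10^-31) = 1.31×10^7 m/s.
r = mv/(qB) = (9.11×10^-31)(1.31×10^7) / [(1×1.60×10^-19)(0.416)] = 1.79×10^-4 m.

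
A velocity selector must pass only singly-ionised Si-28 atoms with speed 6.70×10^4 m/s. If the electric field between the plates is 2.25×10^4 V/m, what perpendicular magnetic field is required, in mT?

B ≈ 336 mT

qE = qvB ⇒ B = E/v = (2.25×10^4) / (6.70×10^4) = 0.336 T.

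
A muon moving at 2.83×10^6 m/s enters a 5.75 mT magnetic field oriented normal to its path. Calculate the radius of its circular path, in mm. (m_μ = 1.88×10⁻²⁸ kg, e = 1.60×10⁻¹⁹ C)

r ≈ 578 mm

The magnetic force provides the centripetal force: qvB = mv²/r, so r = mv/(qB).
r = (1.88×10^-28 kg)(2.83×10^6 m/s) / [(1×1.60×10^-19 C)(5.75×10^-3 T)] = 0.578 m.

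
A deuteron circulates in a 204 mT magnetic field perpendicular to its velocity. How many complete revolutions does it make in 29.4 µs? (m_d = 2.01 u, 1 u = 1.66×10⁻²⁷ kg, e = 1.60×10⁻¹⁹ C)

N = 45

T = 2πm/(qB) = 2π(3.3366×10^-27) / [(1×1.60×10^-19)(0.204)] = 6.4229×10^-7 s.
N = t/T = 2.94×10^-5 / 6.4229×10^-7 ≈ 45.77, so 45 complete revolutions.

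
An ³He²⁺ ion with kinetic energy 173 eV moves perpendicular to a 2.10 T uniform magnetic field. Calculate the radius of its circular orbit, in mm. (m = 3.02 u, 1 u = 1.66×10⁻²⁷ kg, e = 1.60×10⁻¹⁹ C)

r ≈ 0.784 mm

Convert the energy: K = 173 eV = 2.77×10^-17 J.
v = √(2K/m) = √(2·2.77×10^-17/5.01×10^-27) = 1.05×10^5 m/s.
r = mv/(qB) = (5.01×10^-27)(1.05×10^5) / [(2×1.60×10^-19)(2.10)] = 7.84×10^-4 m.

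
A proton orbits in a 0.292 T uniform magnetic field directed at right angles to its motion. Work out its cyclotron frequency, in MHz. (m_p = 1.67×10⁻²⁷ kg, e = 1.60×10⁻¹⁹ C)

f = qB/(2πm) = (1×1.60×10^-19)(0.292) / [2π(1.67×10^-27)] = 4.45×10^6 Hz.

f ≈ 4.45 MHz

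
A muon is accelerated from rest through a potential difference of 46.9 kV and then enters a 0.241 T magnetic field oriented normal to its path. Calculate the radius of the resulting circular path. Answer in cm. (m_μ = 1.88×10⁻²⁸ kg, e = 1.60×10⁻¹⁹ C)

r ≈ 4.36 cm

The kinetic energy gained is K = qV = (1×1.60×10^-19)(4.69×10^4) = 7.50×10^-15 J.
v = √(2K/m) = 8.93×10^6 m/s.
r = mv/(qB) = (1.88×10^-28)(8.93×10^6) / [(1×1.60×10^-19)(0.241)] = 0.0436 m.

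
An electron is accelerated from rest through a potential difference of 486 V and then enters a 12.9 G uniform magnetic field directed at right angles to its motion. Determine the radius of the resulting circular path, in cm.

r ≈ 5.77 cm

The kinetic energy gained is K = qV = (1×1.60×10^-19)(486) = 7.78×10^-17 J.
v = √(2K/m) = 1.31×10^7 m/s.
r = mv/(qB) = (9.11×10^-31)(1.31×10^7) / [(1×1.60×10^-19)(1.29×10^-3)] = 0.0577 m.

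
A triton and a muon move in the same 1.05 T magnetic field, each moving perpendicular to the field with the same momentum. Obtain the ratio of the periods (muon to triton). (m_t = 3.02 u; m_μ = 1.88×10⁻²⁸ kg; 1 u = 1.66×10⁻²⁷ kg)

T = 2πm/(qB) is independent of speed, so T₂/T₁ = (m₂/q₂)/(m₁/q₁).
T_{muon}/T_{triton} = (1.88×10^-28/1e) / (5.01×10^-27/1e) = 0.0375.

ratio ≈ 0.0375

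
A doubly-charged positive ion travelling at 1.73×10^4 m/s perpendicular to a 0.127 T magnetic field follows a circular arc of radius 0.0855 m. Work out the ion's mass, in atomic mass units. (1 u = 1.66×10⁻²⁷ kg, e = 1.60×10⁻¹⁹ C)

m ≈ 121 u

qvB = mv²/r ⇒ m = qBr/v.
m = (2×1.60×10^-19)(0.127)(0.0855) / (1.73×10^4) = 2.01×10^-25 kg = 121 u.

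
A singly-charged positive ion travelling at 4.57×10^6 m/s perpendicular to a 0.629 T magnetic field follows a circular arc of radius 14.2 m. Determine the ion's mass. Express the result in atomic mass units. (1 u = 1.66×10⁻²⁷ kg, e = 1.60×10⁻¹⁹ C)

m ≈ 188 u

qvB = mv²/r ⇒ m = qBr/v.
m = (1×1.60×10^-19)(0.629)(14.2) / (4.57×10^6) = 3.13×10^-25 kg = 188 u.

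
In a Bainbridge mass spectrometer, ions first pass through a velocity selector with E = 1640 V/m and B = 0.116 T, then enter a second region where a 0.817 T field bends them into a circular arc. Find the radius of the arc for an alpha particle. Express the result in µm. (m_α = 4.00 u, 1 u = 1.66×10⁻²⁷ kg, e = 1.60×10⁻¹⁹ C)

The selector passes v = E/B = 1640/0.116 = 1.41×10^4 m/s.
In the deflection region, r = mv/(qB₂) = (6.64×10^-27)(1.41×10^4) / [(2×1.60×10^-19)(0.817)] = 3.59×10^-4 m.

r ≈ 359 µm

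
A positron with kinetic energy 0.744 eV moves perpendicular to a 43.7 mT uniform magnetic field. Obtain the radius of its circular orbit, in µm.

Convert the energy: K = 0.744 eV = 1.19×10^-19 J.
v = √(2K/m) = √(2·1.19×10^-19/9.11×10^-31) = 5.11×10^5 m/s.
r = mv/(qB) = (9.11×10^-31)(5.11×10^5) / [(1×1.60×10^-19)(0.0437)] = 6.66×10^-5 m.

r ≈ 66.6 µm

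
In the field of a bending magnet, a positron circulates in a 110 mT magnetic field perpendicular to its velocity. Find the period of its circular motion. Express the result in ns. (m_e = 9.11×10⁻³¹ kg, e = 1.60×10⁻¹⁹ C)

T ≈ 0.325 ns

The cyclotron period is independent of speed: T = 2πm/(qB).
T = 2π(9.11×10^-31) / [(1×1.60×10^-19)(0.110)] = 3.25×10^-10 s.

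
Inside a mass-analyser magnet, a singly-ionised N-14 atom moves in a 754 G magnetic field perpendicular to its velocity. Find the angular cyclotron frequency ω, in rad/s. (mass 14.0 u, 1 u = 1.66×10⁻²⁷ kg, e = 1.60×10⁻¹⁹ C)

ω = qB/m = (1×1.60×10^-19)(0.0754) / (2.32×10^-26) = 5.19×10^5 rad/s.

ω ≈ 5.19×10^5 rad/s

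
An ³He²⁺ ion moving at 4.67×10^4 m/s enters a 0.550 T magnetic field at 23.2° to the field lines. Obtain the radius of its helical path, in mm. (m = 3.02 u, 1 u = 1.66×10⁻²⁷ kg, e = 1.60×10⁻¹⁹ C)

Only the perpendicular component v⊥ = v sin23.2° = 1.84×10^4 m/s is bent by the field.
r = m v⊥ /(qB) = (5.01×10^-27)(1.84×10^4) / [(2×1.60×10^-19)(0.550)] = 5.24×10^-4 m.

r ≈ 0.524 mm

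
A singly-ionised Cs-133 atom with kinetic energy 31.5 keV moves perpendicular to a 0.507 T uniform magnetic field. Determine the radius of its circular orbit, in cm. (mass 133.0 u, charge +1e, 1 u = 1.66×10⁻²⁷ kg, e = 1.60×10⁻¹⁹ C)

Convert the energy: K = 31.5 keV = 5.04×10^-15 J.
v = √(2K/m) = √(2·5.04×10^-15/2.21×10^-25) = 2.14×10^5 m/s.
r = mv/(qB) = (2.21×10^-25)(2.14×10^5) / [(1×1.60×10^-19)(0.507)] = 0.582 m.

r ≈ 58.2 cm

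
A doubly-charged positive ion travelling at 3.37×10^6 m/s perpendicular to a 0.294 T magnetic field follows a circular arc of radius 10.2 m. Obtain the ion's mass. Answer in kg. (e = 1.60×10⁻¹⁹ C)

m ≈ 2.85×10^-25 kg

qvB = mv²/r ⇒ m = qBr/v.
m = (2×1.60×10^-19)(0.294)(10.2) / (3.37×10^6) = 2.85×10^-25 kg.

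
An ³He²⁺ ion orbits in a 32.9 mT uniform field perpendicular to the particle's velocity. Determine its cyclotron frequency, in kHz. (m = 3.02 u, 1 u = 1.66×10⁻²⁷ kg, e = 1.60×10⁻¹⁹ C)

f = qB/(2πm) = (2×1.60×10^-19)(0.0329) / [2π(5.01×10^-27)] = 3.34×10^5 Hz.

f ≈ 334 kHz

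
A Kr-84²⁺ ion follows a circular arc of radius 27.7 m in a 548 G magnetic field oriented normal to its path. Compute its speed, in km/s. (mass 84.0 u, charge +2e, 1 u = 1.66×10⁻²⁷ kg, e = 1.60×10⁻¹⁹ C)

v ≈ 3480 km/s

From qvB = mv²/r, v = qBr/m.
v = (2×1.60×10^-19)(0.0548)(27.7) / (1.39×10^-25) = 3.48×10^6 m/s.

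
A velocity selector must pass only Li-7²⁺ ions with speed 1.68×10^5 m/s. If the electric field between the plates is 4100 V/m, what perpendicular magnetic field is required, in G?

qE = qvB ⇒ B = E/v = (4100) / (1.68×10^5) = 0.0244 T.

B ≈ 244 G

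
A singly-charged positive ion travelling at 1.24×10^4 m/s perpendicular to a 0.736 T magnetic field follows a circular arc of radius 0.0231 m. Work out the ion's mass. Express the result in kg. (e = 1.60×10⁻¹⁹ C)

m ≈ 2.19×10^-25 kg

qvB = mv²/r ⇒ m = qBr/v.
m = (1×1.60×10^-19)(0.736)(0.0231) / (1.24×10^4) = 2.19×10^-25 kg.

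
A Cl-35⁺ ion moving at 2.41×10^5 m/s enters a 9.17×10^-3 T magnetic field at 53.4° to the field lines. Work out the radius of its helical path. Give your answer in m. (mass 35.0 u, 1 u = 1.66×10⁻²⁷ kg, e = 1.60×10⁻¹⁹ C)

Only the perpendicular component v⊥ = v sin53.4° = 1.93×10^5 m/s is bent by the field.
r = m v⊥ /(qB) = (5.81×10^-26)(1.93×10^5) / [(1×1.60×10^-19)(9.17×10^-3)] = 7.66 m.

r ≈ 7.66 m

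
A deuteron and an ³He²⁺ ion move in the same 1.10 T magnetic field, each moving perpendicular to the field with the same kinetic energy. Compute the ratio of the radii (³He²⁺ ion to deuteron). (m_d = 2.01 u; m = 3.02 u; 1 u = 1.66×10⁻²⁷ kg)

r = √(2mK)/(qB) ⇒ at equal K, r ∝ √m/q.
r_{³He²⁺ ion}/r_{deuteron} = 0.613.

ratio ≈ 0.613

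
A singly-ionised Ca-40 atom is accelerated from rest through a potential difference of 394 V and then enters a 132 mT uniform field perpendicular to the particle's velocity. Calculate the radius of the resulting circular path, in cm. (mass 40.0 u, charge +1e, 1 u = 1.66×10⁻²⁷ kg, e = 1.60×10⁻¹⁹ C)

r ≈ 13.7 cm

The kinetic energy gained is K = qV = (1×1.60×10^-19)(394) = 6.30×10^-17 J.
v = √(2K/m) = 4.36×10^4 m/s.
r = mv/(qB) = (6.64×10^-26)(4.36×10^4) / [(1×1.60×10^-19)(0.132)] = 0.137 m.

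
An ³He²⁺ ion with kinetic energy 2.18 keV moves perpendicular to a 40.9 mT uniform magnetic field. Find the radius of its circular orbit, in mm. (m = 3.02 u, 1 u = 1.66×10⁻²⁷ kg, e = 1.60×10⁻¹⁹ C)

Convert the energy: K = 2.18 keV = 3.49×10^-16 J.
v = √(2K/m) = √(2·3.49×10^-16/5.01×10^-27) = 3.73×10^5 m/s.
r = mv/(qB) = (5.01×10^-27)(3.73×10^5) / [(2×1.60×10^-19)(0.0409)] = 0.143 m.

r ≈ 143 mm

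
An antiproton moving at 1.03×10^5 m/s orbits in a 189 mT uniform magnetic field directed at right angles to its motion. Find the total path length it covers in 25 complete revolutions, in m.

L ≈ 0.893 m

r = mv/(qB) = 5.69×10^-3 m, so one revolution covers 2πr = 0.0357 m.
In 25 revolutions: L = 25·2πr = 0.893 m.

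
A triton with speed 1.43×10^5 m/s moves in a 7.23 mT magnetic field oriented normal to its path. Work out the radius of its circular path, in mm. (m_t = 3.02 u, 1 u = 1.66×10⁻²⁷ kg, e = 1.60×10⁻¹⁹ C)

r ≈ 620 mm

The magnetic force provides the centripetal force: qvB = mv²/r, so r = mv/(qB).
r = (5.01×10^-27 kg)(1.43×10^5 m/s) / [(1×1.60×10^-19 C)(7.23×10^-3 T)] = 0.620 m.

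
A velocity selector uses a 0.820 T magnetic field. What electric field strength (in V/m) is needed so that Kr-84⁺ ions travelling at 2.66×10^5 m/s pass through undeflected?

qE = qvB ⇒ E = vB = (2.66×10^5)(0.820) = 2.18×10^5 V/m.

E ≈ 2.18×10^5 V/m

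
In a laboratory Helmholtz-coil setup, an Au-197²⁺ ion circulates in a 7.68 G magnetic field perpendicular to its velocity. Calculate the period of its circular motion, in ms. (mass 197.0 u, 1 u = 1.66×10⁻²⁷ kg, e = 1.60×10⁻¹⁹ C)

T ≈ 8.36 ms

The cyclotron period is independent of speed: T = 2πm/(qB).
T = 2π(3.27×10^-25) / [(2×1.60×10^-19)(7.68×10^-4)] = 8.36×10^-3 s.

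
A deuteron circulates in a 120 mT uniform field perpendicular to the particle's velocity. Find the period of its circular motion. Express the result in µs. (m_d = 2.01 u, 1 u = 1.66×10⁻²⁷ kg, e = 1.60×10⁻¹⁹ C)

The cyclotron period is independent of speed: T = 2πm/(qB).
T = 2π(3.34×10^-27) / [(1×1.60×10^-19)(0.120)] = 1.09×10^-6 s.

T ≈ 1.09 µs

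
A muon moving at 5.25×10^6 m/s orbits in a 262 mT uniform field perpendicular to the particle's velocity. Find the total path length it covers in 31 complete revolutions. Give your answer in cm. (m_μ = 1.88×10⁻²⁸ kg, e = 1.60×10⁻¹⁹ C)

L ≈ 459 cm

r = mv/(qB) = 0.0235 m, so one revolution covers 2πr = 0.148 m.
In 31 revolutions: L = 31·2πr = 4.59 m.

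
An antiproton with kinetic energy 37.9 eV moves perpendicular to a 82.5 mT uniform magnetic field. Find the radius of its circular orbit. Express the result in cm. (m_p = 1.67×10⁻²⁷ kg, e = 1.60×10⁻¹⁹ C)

Convert the energy: K = 37.9 eV = 6.06×10^-18 J.
v = √(2K/m) = √(2·6.06×10^-18/1.67×10^-27) = 8.52×10^4 m/s.
r = mv/(qB) = (1.67×10^-27)(8.52×10^4) / [(1×1.60×10^-19)(0.0825)] = 0.0108 m.

r ≈ 1.08 cm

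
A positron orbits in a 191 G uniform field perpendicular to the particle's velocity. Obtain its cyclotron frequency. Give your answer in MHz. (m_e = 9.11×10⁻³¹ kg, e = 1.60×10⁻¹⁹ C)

f = qB/(2πm) = (1×1.60×10^-19)(0.0191) / [2π(9.11×10^-31)] = 5.34×10^8 Hz.

f ≈ 534 MHz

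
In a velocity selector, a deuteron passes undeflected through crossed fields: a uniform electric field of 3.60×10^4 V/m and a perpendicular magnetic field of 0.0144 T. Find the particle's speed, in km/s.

v ≈ 2500 km/s

For zero net force, qE = qvB, so v = E/B.
v = (3.60×10^4) / (0.0144) = 2.50×10^6 m/s.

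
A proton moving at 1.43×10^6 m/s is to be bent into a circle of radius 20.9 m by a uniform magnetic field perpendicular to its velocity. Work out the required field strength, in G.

qvB = mv²/r gives B = mv/(qr).
B = (1.67×10^-27)(1.43×10^6) / [(1×1.60×10^-19)(20.9)] = 7.14×10^-4 T.

B ≈ 7.14 G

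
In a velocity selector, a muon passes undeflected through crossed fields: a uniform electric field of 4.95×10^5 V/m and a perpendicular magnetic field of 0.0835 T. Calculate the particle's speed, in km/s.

For zero net force, qE = qvB, so v = E/B.
v = (4.95×10^5) / (0.0835) = 5.93×10^6 m/s.

v ≈ 5930 km/s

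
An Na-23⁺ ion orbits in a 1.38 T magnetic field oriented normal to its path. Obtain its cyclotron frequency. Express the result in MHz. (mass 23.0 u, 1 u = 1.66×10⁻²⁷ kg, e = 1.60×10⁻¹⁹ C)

f ≈ 0.920 MHz

f = qB/(2πm) = (1×1.60×10^-19)(1.38) / [2π(3.82×10^-26)] = 9.20×10^5 Hz.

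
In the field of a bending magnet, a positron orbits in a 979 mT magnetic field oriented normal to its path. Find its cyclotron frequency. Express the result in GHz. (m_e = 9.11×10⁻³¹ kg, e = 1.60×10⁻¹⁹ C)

f ≈ 27.4 GHz

f = qB/(2πm) = (1×1.60×10^-19)(0.979) / [2π(9.11×10^-31)] = 2.74×10^10 Hz.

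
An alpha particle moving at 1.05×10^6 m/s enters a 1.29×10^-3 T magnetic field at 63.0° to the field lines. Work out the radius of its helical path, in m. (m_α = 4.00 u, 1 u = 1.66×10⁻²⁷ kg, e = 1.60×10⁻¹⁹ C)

Only the perpendicular component v⊥ = v sin63.0° = 9.36×10^5 m/s is bent by the field.
r = m v⊥ /(qB) = (6.64×10^-27)(9.36×10^5) / [(2×1.60×10^-19)(1.29×10^-3)] = 15.0 m.

r ≈ 15.0 m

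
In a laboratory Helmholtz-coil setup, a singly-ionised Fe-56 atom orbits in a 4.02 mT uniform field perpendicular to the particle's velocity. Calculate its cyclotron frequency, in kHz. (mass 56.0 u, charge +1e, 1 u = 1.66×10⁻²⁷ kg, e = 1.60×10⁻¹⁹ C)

f ≈ 1.10 kHz

f = qB/(2πm) = (1×1.60×10^-19)(4.02×10^-3) / [2π(9.30×10^-26)] = 1100 Hz.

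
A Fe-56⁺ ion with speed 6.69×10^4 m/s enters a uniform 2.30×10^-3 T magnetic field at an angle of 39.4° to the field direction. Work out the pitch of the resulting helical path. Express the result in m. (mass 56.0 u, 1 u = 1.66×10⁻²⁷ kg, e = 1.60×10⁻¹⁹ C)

The velocity component along B is v∥ = v cos39.4° = 5.17×10^4 m/s.
The cyclotron period T = 2πm/(qB) = 1.59×10^-3 s is set by m, q, B alone.
Pitch = v∥·T = (5.17×10^4)(1.59×10^-3) = 82.1 m.

pitch ≈ 82.1 m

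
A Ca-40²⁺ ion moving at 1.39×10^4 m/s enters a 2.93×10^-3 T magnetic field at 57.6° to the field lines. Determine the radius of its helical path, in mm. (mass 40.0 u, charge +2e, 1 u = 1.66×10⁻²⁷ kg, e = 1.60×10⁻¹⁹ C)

Only the perpendicular component v⊥ = v sin57.6° = 1.17×10^4 m/s is bent by the field.
r = m v⊥ /(qB) = (6.64×10^-26)(1.17×10^4) / [(2×1.60×10^-19)(2.93×10^-3)] = 0.831 m.

r ≈ 831 mm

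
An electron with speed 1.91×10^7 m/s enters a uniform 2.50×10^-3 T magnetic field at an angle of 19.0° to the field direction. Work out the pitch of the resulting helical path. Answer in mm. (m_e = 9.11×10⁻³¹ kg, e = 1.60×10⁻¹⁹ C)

The velocity component along B is v∥ = v cos19.0° = 1.81×10^7 m/s.
The cyclotron period T = 2πm/(qB) = 1.43×10^-8 s is set by m, q, B alone.
Pitch = v∥·T = (1.81×10^7)(1.43×10^-8) = 0.258 m.

pitch ≈ 258 mm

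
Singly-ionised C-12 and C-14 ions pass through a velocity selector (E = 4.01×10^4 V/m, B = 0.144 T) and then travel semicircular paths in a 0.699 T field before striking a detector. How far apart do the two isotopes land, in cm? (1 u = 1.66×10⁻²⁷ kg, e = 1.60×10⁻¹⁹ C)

Δd ≈ 1.65 cm

Both emerge at v = E/B₁ = 2.78×10^5 m/s.
r = mv/(qB₂), so r₁ = 0.04960 m and r₂ = 0.05787 m, giving Δr = 8.27×10^-3 m.
After a semicircle each ion lands a diameter 2r from the entry slit, so the separation is 2Δr = 0.0165 m.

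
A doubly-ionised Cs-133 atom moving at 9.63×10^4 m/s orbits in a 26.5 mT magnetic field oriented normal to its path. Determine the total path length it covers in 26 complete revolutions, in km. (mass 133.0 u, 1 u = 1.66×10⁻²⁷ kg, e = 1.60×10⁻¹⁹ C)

r = mv/(qB) = 2.51 m, so one revolution covers 2πr = 15.8 m.
In 26 revolutions: L = 26·2πr = 410 m.

L ≈ 0.410 km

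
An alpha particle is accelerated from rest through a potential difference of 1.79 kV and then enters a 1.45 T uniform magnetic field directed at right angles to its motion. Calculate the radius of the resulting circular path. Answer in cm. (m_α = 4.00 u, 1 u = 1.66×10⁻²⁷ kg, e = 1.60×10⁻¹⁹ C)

r ≈ 0.594 cm

The kinetic energy gained is K = qV = (2×1.60×10^-19)(1790) = 5.73×10^-16 J.
v = √(2K/m) = 4.15×10^5 m/s.
r = mv/(qB) = (6.64×10^-27)(4.15×10^5) / [(2×1.60×10^-19)(1.45)] = 5.94×10^-3 m.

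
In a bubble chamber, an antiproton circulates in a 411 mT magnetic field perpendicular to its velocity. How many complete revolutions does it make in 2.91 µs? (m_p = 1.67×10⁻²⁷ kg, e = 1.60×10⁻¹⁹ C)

N = 18

T = 2πm/(qB) = 2π(1.67×10^-27) / [(1×1.60×10^-19)(0.411)] = 1.5956×10^-7 s.
N = t/T = 2.91×10^-6 / 1.5956×10^-7 ≈ 18.24, so 18 complete revolutions.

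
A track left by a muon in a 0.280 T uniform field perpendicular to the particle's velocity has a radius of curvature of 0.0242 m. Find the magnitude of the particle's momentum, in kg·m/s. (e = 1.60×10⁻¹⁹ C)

Since qvB = mv²/r, the momentum p = mv = qBr.
p = (1×1.60×10^-19)(0.280)(0.0242) = 1.08×10^-21 kg·m/s.

p ≈ 1.08×10^-21 kg·m/s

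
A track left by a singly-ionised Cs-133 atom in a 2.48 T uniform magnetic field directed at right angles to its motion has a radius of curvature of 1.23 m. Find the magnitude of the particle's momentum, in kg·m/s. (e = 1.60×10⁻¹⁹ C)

Since qvB = mv²/r, the momentum p = mv = qBr.
p = (1×1.60×10^-19)(2.48)(1.23) = 4.88×10^-19 kg·m/s.

p ≈ 4.88×10^-19 kg·m/s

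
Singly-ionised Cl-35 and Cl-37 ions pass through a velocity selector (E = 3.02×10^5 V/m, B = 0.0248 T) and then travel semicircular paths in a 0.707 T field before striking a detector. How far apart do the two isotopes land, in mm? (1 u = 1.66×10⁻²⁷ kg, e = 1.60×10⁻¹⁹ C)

Both emerge at v = E/B₁ = 1.22×10^7 m/s.
r = mv/(qB₂), so r₁ = 6.254 m and r₂ = 6.612 m, giving Δr = 0.357 m.
After a semicircle each ion lands a diameter 2r from the entry slit, so the separation is 2Δr = 0.715 m.

Δd ≈ 715 mm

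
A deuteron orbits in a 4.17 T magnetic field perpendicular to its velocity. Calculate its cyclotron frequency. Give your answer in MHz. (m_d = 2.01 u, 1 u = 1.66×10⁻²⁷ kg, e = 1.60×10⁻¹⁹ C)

f = qB/(2πm) = (1×1.60×10^-19)(4.17) / [2π(3.34×10^-27)] = 3.18×10^7 Hz.

f ≈ 31.8 MHz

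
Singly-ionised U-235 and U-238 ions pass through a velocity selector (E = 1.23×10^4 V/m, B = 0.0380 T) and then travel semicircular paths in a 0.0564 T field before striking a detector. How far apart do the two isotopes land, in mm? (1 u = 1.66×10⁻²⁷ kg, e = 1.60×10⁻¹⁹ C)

Δd ≈ 357 mm

Both emerge at v = E/B₁ = 3.24×10^5 m/s.
r = mv/(qB₂), so r₁ = 13.993 m and r₂ = 14.171 m, giving Δr = 0.179 m.
After a semicircle each ion lands a diameter 2r from the entry slit, so the separation is 2Δr = 0.357 m.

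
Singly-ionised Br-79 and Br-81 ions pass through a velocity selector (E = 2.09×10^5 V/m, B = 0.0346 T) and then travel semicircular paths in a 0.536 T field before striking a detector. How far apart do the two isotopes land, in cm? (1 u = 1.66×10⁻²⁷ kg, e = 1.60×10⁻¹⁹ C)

Δd ≈ 46.8 cm

Both emerge at v = E/B₁ = 6.04×10^6 m/s.
r = mv/(qB₂), so r₁ = 9.237 m and r₂ = 9.471 m, giving Δr = 0.234 m.
After a semicircle each ion lands a diameter 2r from the entry slit, so the separation is 2Δr = 0.468 m.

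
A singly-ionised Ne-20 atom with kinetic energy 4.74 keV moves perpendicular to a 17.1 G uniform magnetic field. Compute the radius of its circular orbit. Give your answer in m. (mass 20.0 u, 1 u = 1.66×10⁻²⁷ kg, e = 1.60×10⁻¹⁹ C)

Convert the energy: K = 4.74 keV = 7.58×10^-16 J.
v = √(2K/m) = √(2·7.58×10^-16/3.32×10^-26) = 2.14×10^5 m/s.
r = mv/(qB) = (3.32×10^-26)(2.14×10^5) / [(1×1.60×10^-19)(1.71×10^-3)] = 25.9 m.

r ≈ 25.9 m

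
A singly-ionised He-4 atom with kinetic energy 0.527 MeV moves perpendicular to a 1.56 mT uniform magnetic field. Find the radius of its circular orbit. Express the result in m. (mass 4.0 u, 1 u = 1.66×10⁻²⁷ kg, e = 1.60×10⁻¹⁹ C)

Convert the energy: K = 0.527 MeV = 8.43×10^-14 J.
v = √(2K/m) = √(2·8.43×10^-14/6.64×10^-27) = 5.04×10^6 m/s.
r = mv/(qB) = (6.64×10^-27)(5.04×10^6) / [(1×1.60×10^-19)(1.56×10^-3)] = 134 m.

r ≈ 134 m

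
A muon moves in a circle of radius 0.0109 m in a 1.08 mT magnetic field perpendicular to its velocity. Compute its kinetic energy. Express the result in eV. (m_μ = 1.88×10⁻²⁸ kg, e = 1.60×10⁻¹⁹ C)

K ≈ 0.0590 eV

v = qBr/m = (1×1.60×10^-19)(1.08×10^-3)(0.0109) / (1.88×10^-28) = 1.00×10^4 m/s.
K = ½mv² = 0.5·(1.88×10^-28)·(1.00×10^4)² = 9.44×10^-21 J = 0.0590 eV.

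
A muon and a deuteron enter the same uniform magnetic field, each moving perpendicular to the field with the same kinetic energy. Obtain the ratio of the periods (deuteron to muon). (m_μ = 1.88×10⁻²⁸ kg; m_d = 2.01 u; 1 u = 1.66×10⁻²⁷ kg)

ratio ≈ 17.7

T = 2πm/(qB) is independent of speed, so T₂/T₁ = (m₂/q₂)/(m₁/q₁).
T_{deuteron}/T_{muon} = (3.34×10^-27/1e) / (1.88×10^-28/1e) = 17.7.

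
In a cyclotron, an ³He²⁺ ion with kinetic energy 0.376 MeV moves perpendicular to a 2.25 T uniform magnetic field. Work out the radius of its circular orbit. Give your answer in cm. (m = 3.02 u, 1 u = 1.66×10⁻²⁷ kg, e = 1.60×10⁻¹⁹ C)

r ≈ 3.41 cm

Convert the energy: K = 0.376 MeV = 6.02×10^-14 J.
v = √(2K/m) = √(2·6.02×10^-14/5.01×10^-27) = 4.90×10^6 m/s.
r = mv/(qB) = (5.01×10^-27)(4.90×10^6) / [(2×1.60×10^-19)(2.25)] = 0.0341 m.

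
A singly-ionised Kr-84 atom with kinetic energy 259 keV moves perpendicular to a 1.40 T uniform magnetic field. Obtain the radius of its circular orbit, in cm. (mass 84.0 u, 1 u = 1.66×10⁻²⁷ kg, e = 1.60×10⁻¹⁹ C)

r ≈ 48.0 cm

Convert the energy: K = 259 keV = 4.14×10^-14 J.
v = √(2K/m) = √(2·4.14×10^-14/1.39×10^-25) = 7.71×10^5 m/s.
r = mv/(qB) = (1.39×10^-25)(7.71×10^5) / [(1×1.60×10^-19)(1.40)] = 0.480 m.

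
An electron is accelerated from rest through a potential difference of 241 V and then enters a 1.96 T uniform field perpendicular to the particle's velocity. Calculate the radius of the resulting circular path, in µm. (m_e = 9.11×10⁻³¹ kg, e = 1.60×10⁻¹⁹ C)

r ≈ 26.7 µm

The kinetic energy gained is K = qV = (1×1.60×10^-19)(241) = 3.86×10^-17 J.
v = √(2K/m) = 9.20×10^6 m/s.
r = mv/(qB) = (9.11×10^-31)(9.20×10^6) / [(1×1.60×10^-19)(1.96)] = 2.67×10^-5 m.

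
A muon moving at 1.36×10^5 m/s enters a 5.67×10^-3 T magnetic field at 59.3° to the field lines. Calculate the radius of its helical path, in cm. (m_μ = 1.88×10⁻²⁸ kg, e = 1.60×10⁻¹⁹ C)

r ≈ 2.42 cm

Only the perpendicular component v⊥ = v sin59.3° = 1.17×10^5 m/s is bent by the field.
r = m v⊥ /(qB) = (1.88×10^-28)(1.17×10^5) / [(1×1.60×10^-19)(5.67×10^-3)] = 0.0242 m.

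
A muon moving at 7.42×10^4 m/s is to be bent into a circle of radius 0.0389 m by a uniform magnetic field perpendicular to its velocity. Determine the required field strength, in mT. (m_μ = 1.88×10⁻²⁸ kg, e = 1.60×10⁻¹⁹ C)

B ≈ 2.24 mT

qvB = mv²/r gives B = mv/(qr).
B = (1.88×10^-28)(7.42×10^4) / [(1×1.60×10^-19)(0.0389)] = 2.24×10^-3 T.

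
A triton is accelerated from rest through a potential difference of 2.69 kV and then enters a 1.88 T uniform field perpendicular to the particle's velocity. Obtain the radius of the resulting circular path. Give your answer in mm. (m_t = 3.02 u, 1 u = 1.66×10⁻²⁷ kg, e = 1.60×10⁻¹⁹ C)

r ≈ 6.91 mm

The kinetic energy gained is K = qV = (1×1.60×10^-19)(2690) = 4.30×10^-16 J.
v = √(2K/m) = 4.14×10^5 m/s.
r = mv/(qB) = (5.01×10^-27)(4.14×10^5) / [(1×1.60×10^-19)(1.88)] = 6.91×10^-3 m.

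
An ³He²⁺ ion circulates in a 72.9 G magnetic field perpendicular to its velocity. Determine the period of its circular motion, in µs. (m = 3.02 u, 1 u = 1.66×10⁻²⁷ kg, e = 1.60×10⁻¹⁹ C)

The cyclotron period is independent of speed: T = 2πm/(qB).
T = 2π(5.01×10^-27) / [(2×1.60×10^-19)(7.29×10^-3)] = 1.35×10^-5 s.

T ≈ 13.5 µs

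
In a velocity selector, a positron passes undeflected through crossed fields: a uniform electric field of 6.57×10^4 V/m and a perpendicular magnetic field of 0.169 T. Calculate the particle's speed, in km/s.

v ≈ 389 km/s

For zero net force, qE = qvB, so v = E/B.
v = (6.57×10^4) / (0.169) = 3.89×10^5 m/s.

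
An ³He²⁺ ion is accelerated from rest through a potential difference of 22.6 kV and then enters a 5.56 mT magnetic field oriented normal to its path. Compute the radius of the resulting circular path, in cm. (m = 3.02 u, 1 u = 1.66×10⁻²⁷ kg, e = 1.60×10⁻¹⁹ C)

The kinetic energy gained is K = qV = (2×1.60×10^-19)(2.26×10^4) = 7.23×10^-15 J.
v = √(2K/m) = 1.70×10^6 m/s.
r = mv/(qB) = (5.01×10^-27)(1.70×10^6) / [(2×1.60×10^-19)(5.56×10^-3)] = 4.79 m.

r ≈ 479 cm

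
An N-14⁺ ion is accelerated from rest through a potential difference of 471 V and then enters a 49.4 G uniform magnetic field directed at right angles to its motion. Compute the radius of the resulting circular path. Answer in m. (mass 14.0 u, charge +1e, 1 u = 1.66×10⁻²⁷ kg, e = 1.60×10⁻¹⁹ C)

The kinetic energy gained is K = qV = (1×1.60×10^-19)(471) = 7.54×10^-17 J.
v = √(2K/m) = 8.05×10^4 m/s.
r = mv/(qB) = (2.32×10^-26)(8.05×10^4) / [(1×1.60×10^-19)(4.94×10^-3)] = 2.37 m.

r ≈ 2.37 m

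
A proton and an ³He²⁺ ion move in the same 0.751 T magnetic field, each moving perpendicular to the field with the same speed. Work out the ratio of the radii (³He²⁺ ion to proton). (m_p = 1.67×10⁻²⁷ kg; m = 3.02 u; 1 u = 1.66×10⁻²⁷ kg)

r = mv/(qB) ⇒ at equal v, r ∝ m/q.
r_{³He²⁺ ion}/r_{proton} = 1.50.

ratio ≈ 1.50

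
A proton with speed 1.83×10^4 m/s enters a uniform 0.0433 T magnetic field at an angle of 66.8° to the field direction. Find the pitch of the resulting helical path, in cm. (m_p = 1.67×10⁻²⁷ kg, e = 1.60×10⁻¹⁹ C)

pitch ≈ 1.09 cm

The velocity component along B is v∥ = v cos66.8° = 7210 m/s.
The cyclotron period T = 2πm/(qB) = 1.51×10^-6 s is set by m, q, B alone.
Pitch = v∥·T = (7210)(1.51×10^-6) = 0.0109 m.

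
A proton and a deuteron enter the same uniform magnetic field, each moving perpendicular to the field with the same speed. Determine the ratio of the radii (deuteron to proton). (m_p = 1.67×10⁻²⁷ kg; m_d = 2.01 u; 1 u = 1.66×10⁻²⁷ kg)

r = mv/(qB) ⇒ at equal v, r ∝ m/q.
r_{deuteron}/r_{proton} = 2.00.

ratio ≈ 2.00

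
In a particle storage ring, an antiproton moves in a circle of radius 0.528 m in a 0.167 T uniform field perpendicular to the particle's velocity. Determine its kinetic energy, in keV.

v = qBr/m = (1×1.60×10^-19)(0.167)(0.528) / (1.67×10^-27) = 8.45×10^6 m/s.
K = ½mv² = 0.5·(1.67×10^-27)·(8.45×10^6)² = 5.96×10^-14 J = 372 keV.

K ≈ 372 keV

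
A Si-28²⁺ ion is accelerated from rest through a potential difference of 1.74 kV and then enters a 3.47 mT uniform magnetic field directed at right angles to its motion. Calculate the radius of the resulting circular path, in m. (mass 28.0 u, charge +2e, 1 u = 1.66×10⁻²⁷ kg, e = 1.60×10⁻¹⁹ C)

r ≈ 6.48 m

The kinetic energy gained is K = qV = (2×1.60×10^-19)(1740) = 5.57×10^-16 J.
v = √(2K/m) = 1.55×10^5 m/s.
r = mv/(qB) = (4.65×10^-26)(1.55×10^5) / [(2×1.60×10^-19)(3.47×10^-3)] = 6.48 m.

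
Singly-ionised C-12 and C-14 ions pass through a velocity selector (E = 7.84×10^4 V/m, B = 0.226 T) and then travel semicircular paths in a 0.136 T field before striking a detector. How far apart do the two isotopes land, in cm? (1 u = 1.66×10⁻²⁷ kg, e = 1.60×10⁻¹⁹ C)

Δd ≈ 10.6 cm

Both emerge at v = E/B₁ = 3.47×10^5 m/s.
r = mv/(qB₂), so r₁ = 0.3176 m and r₂ = 0.3705 m, giving Δr = 0.0529 m.
After a semicircle each ion lands a diameter 2r from the entry slit, so the separation is 2Δr = 0.106 m.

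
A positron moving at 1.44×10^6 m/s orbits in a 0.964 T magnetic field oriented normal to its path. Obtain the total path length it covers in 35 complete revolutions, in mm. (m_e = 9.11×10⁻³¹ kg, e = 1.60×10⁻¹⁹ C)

L ≈ 1.87 mm

r = mv/(qB) = 8.51×10^-6 m, so one revolution covers 2πr = 5.34×10^-5 m.
In 35 revolutions: L = 35·2πr = 1.87×10^-3 m.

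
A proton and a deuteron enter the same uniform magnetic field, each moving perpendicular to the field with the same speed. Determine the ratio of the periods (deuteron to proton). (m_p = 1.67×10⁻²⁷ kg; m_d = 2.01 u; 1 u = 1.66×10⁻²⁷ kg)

T = 2πm/(qB) is independent of speed, so T₂/T₁ = (m₂/q₂)/(m₁/q₁).
T_{deuteron}/T_{proton} = (3.34×10^-27/1e) / (1.67×10^-27/1e) = 2.00.

ratio ≈ 2.00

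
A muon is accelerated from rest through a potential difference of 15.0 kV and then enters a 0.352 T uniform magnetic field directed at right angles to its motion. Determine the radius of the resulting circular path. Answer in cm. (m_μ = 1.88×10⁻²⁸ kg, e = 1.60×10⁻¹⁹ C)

The kinetic energy gained is K = qV = (1×1.60×10^-19)(1.50×10^4) = 2.40×10^-15 J.
v = √(2K/m) = 5.05×10^6 m/s.
r = mv/(qB) = (1.88×10^-28)(5.05×10^6) / [(1×1.60×10^-19)(0.352)] = 0.0169 m.

r ≈ 1.69 cm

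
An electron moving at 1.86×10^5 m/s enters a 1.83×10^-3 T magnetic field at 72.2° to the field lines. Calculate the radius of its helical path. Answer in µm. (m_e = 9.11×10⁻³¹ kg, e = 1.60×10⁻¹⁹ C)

r ≈ 551 µm

Only the perpendicular component v⊥ = v sin72.2° = 1.77×10^5 m/s is bent by the field.
r = m v⊥ /(qB) = (9.11×10^-31)(1.77×10^5) / [(1×1.60×10^-19)(1.83×10^-3)] = 5.51×10^-4 m.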